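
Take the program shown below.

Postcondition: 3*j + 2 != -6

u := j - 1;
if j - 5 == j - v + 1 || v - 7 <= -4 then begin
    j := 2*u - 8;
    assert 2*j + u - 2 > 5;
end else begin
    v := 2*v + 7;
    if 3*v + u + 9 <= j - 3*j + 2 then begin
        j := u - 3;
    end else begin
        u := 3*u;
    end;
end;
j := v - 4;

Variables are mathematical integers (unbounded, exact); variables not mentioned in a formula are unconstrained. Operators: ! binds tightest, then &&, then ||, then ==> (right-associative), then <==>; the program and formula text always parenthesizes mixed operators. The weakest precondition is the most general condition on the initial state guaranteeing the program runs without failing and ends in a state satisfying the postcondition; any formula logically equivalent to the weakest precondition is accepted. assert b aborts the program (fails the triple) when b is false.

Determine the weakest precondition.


Working backward. After the program, the postcondition 3*j + 2 != -6 must hold; in canonical form it is 3*j != -8.
Before j := v - 4: 3*v != 4
Then branch requires 5*u > 23 && 3*v != 4; else branch requires (2*j + u + 6*v <= -28 ==> 6*v != -17) && ((!(2*j + u + 6*v <= -28)) ==> 6*v != -17).
Before the if: ((v == 6 || v <= 3) ==> (5*u > 23 && 3*v != 4)) && ((!(v == 6 || v <= 3)) ==> ((2*j + u + 6*v <= -28 ==> 6*v != -17) && ((!(2*j + u + 6*v <= -28)) ==> 6*v != -17)))
Before u := j - 1: ((v == 6 || v <= 3) ==> (5*j > 28 && 3*v != 4)) && ((!(v == 6 || v <= 3)) ==> ((3*j + 6*v <= -27 ==> 6*v != -17) && ((!(3*j + 6*v <= -27)) ==> 6*v != -17)))
Answer: WP = ((v == 6 || v <= 3) ==> (5*j > 28 && 3*v != 4)) && ((!(v == 6 || v <= 3)) ==> ((3*j + 6*v <= -27 ==> 6*v != -17) && ((!(3*j + 6*v <= -27)) ==> 6*v != -17)))


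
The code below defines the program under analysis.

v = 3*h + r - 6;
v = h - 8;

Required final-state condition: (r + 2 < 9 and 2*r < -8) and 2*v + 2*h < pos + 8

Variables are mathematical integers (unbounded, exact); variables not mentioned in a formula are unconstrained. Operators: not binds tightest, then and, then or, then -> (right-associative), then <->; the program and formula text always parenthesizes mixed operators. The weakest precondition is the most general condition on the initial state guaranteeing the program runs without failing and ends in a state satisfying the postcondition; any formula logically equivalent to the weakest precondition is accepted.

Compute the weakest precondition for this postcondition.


Working backward. After the program, the postcondition (r + 2 < 9 and 2*r < -8) and 2*v + 2*h < pos + 8 must hold; in canonical form it is r < 7 and 2*r < -8 and 2*h + 2*v < pos + 8.
Before v := h - 8: r < 7 and 2*r < -8 and 4*h < pos + 24
Before v := 3*h + r - 6: r < 7 and 2*r < -8 and 4*h < pos + 24
Answer: WP = r < 7 and 2*r < -8 and 4*h < pos + 24


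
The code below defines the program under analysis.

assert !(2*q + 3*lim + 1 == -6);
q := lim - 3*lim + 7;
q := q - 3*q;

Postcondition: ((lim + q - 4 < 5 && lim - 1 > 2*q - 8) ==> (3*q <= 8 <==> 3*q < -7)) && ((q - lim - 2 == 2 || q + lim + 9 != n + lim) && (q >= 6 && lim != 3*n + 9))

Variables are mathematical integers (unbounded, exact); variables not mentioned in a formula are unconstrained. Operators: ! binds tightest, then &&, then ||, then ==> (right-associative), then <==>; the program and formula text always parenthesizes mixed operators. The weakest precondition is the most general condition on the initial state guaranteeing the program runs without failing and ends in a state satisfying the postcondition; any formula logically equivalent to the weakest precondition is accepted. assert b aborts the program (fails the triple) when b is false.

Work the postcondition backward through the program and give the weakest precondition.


Working backward. After the program, the postcondition ((lim + q - 4 < 5 && lim - 1 > 2*q - 8) ==> (3*q <= 8 <==> 3*q < -7)) && ((q - lim - 2 == 2 || q + lim + 9 != n + lim) && (q >= 6 && lim != 3*n + 9)) must hold; in canonical form it is ((lim + q < 9 && lim > 2*q - 7) ==> (3*q <= 8 <==> 3*q < -7)) && (q == lim + 4 || q != n - 9) && q >= 6 && lim != 3*n + 9.
Before q := q - 3*q: ((lim < 2*q + 9 && lim + 4*q > -7) ==> (6*q >= -8 <==> 6*q > 7)) && (lim + 2*q == -4 || n + 2*q != 9) && 2*q <= -6 && lim != 3*n + 9
Before q := lim - 3*lim + 7: ((5*lim < 23 && 7*lim < 35) ==> (12*lim <= 50 <==> 12*lim < 35)) && (3*lim == 18 || n != 4*lim - 5) && 4*lim >= 20 && lim != 3*n + 9
Before assert !(2*q + 3*lim + 1 == -6): (!(3*lim + 2*q == -7)) && ((5*lim < 23 && 7*lim < 35) ==> (12*lim <= 50 <==> 12*lim < 35)) && (3*lim == 18 || n != 4*lim - 5) && 4*lim >= 20 && lim != 3*n + 9
Answer: WP = (!(3*lim + 2*q == -7)) && ((5*lim < 23 && 7*lim < 35) ==> (12*lim <= 50 <==> 12*lim < 35)) && (3*lim == 18 || n != 4*lim - 5) && 4*lim >= 20 && lim != 3*n + 9


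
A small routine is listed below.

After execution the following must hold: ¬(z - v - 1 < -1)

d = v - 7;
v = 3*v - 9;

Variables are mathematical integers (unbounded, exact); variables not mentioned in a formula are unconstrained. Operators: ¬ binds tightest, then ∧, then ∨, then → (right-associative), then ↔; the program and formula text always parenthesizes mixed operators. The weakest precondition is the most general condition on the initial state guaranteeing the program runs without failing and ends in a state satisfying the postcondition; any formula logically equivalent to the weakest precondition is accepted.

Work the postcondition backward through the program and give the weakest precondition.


Working backward. After the program, the postcondition ¬(z - v - 1 < -1) must hold; in canonical form it is ¬(z < v).
Before v := 3*v - 9: ¬(z < 3*v - 9)
Before d := v - 7: ¬(z < 3*v - 9)
Answer: WP = ¬(z < 3*v - 9)


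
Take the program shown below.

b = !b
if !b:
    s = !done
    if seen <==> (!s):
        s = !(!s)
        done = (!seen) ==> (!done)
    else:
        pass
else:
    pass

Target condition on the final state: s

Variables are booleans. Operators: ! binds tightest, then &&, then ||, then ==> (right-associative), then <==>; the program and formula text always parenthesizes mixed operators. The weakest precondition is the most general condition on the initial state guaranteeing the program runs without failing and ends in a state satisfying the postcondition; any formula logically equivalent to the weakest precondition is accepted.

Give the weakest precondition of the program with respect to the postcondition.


Working backward. After the program, s must hold.
Then branch requires ((seen <==> done) ==> (!done)) && ((!(seen <==> done)) ==> (!done)); else branch requires s.
Before the if: ((!b) ==> (((seen <==> done) ==> (!done)) && ((!(seen <==> done)) ==> (!done)))) && (b ==> s)
Before b := !b: (b ==> (((seen <==> done) ==> (!done)) && ((!(seen <==> done)) ==> (!done)))) && ((!b) ==> s)
Answer: WP = (b ==> (((seen <==> done) ==> (!done)) && ((!(seen <==> done)) ==> (!done)))) && ((!b) ==> s)


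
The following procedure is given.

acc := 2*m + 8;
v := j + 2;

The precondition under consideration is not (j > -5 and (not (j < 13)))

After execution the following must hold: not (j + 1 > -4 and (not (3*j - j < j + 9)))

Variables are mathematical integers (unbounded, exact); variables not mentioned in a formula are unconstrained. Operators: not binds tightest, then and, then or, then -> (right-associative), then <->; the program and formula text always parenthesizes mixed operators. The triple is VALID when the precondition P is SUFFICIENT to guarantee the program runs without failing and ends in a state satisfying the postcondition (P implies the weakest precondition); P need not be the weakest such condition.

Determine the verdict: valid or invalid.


Working backward. After the program, the postcondition not (j + 1 > -4 and (not (3*j - j < j + 9))) must hold; in canonical form it is not (j > -5 and (not (j < 9))).
Before v := j + 2: not (j > -5 and (not (j < 9)))
Before acc := 2*m + 8: not (j > -5 and (not (j < 9)))
The weakest precondition is not (j > -5 and (not (j < 9))).
Check whether not (j > -5 and (not (j < 13))) implies it.
Countermodel: at the initial state j = 9, the precondition holds but the weakest precondition fails.
Answer: invalid


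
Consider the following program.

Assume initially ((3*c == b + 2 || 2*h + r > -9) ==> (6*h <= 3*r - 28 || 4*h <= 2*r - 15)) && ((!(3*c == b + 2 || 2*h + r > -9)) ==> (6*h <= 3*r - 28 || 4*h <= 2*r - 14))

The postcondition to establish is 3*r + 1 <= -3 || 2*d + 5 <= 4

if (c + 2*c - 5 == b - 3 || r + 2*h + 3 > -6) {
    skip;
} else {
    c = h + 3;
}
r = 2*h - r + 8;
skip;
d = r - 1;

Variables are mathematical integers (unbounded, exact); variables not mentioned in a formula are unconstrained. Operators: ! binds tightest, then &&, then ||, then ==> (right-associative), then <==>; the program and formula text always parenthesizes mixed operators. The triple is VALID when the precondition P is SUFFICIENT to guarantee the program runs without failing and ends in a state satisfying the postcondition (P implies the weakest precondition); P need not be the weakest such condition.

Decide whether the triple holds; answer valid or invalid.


Working backward. After the program, the postcondition 3*r + 1 <= -3 || 2*d + 5 <= 4 must hold; in canonical form it is 3*r <= -4 || 2*d <= -1.
Before d := r - 1: 3*r <= -4 || 2*r <= 1
Before skip: 3*r <= -4 || 2*r <= 1
Before r := 2*h - r + 8: 6*h <= 3*r - 28 || 4*h <= 2*r - 15
Then branch requires 6*h <= 3*r - 28 || 4*h <= 2*r - 15; else branch requires 6*h <= 3*r - 28 || 4*h <= 2*r - 15.
Before the if: ((3*c == b + 2 || 2*h + r > -9) ==> (6*h <= 3*r - 28 || 4*h <= 2*r - 15)) && ((!(3*c == b + 2 || 2*h + r > -9)) ==> (6*h <= 3*r - 28 || 4*h <= 2*r - 15))
The weakest precondition is ((3*c == b + 2 || 2*h + r > -9) ==> (6*h <= 3*r - 28 || 4*h <= 2*r - 15)) && ((!(3*c == b + 2 || 2*h + r > -9)) ==> (6*h <= 3*r - 28 || 4*h <= 2*r - 15)).
Check whether ((3*c == b + 2 || 2*h + r > -9) ==> (6*h <= 3*r - 28 || 4*h <= 2*r - 15)) && ((!(3*c == b + 2 || 2*h + r > -9)) ==> (6*h <= 3*r - 28 || 4*h <= 2*r - 14)) implies it.
Countermodel: at the initial state b = -1, c = 0, h = -4, r = -1, the precondition holds but the weakest precondition fails.
Answer: invalid


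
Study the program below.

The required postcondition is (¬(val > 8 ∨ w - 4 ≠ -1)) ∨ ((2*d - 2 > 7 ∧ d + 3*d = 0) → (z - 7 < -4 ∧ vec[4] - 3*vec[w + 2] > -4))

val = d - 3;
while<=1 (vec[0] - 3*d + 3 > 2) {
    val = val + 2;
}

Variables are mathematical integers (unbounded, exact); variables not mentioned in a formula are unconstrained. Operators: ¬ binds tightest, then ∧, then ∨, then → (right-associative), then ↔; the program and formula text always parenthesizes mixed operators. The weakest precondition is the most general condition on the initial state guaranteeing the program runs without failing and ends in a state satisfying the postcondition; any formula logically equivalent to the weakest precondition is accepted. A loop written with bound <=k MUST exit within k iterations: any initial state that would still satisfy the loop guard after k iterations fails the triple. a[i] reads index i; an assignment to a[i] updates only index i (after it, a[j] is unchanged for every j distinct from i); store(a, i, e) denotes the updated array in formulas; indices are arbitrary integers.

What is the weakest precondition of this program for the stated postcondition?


Working backward. After the program, the postcondition (¬(val > 8 ∨ w - 4 ≠ -1)) ∨ ((2*d - 2 > 7 ∧ d + 3*d = 0) → (z - 7 < -4 ∧ vec[4] - 3*vec[w + 2] > -4)) must hold; in canonical form it is (¬(val > 8 ∨ w ≠ 3)) ∨ ((2*d > 9 ∧ 4*d = 0) → (z < 3 ∧ vec[4] > 3*vec[w + 2] - 4)).
Before the loop (bound <=1), unroll the exhaustion recursion (WP_0 = exit-now case; WP_j = one more guarded iteration, up to j = 1):
  WP_0: (¬(vec[0] > 3*d - 1)) ∧ ((¬(val > 8 ∨ w ≠ 3)) ∨ ((2*d > 9 ∧ 4*d = 0) → (z < 3 ∧ vec[4] > 3*vec[w + 2] - 4)))
  WP_1: (vec[0] > 3*d - 1 → ((¬(vec[0] > 3*d - 1)) ∧ ((¬(val > 6 ∨ w ≠ 3)) ∨ ((2*d > 9 ∧ 4*d = 0) → (z < 3 ∧ vec[4] > 3*vec[w + 2] - 4))))) ∧ ((¬(vec[0] > 3*d - 1)) → ((¬(val > 8 ∨ w ≠ 3)) ∨ ((2*d > 9 ∧ 4*d = 0) → (z < 3 ∧ vec[4] > 3*vec[w + 2] - 4))))
So before the loop: (vec[0] > 3*d - 1 → ((¬(vec[0] > 3*d - 1)) ∧ ((¬(val > 6 ∨ w ≠ 3)) ∨ ((2*d > 9 ∧ 4*d = 0) → (z < 3 ∧ vec[4] > 3*vec[w + 2] - 4))))) ∧ ((¬(vec[0] > 3*d - 1)) → ((¬(val > 8 ∨ w ≠ 3)) ∨ ((2*d > 9 ∧ 4*d = 0) → (z < 3 ∧ vec[4] > 3*vec[w + 2] - 4))))
Before val := d - 3: (vec[0] > 3*d - 1 → ((¬(vec[0] > 3*d - 1)) ∧ ((¬(d > 9 ∨ w ≠ 3)) ∨ ((2*d > 9 ∧ 4*d = 0) → (z < 3 ∧ vec[4] > 3*vec[w + 2] - 4))))) ∧ ((¬(vec[0] > 3*d - 1)) → ((¬(d > 11 ∨ w ≠ 3)) ∨ ((2*d > 9 ∧ 4*d = 0) → (z < 3 ∧ vec[4] > 3*vec[w + 2] - 4))))
Answer: WP = (vec[0] > 3*d - 1 → ((¬(vec[0] > 3*d - 1)) ∧ ((¬(d > 9 ∨ w ≠ 3)) ∨ ((2*d > 9 ∧ 4*d = 0) → (z < 3 ∧ vec[4] > 3*vec[w + 2] - 4))))) ∧ ((¬(vec[0] > 3*d - 1)) → ((¬(d > 11 ∨ w ≠ 3)) ∨ ((2*d > 9 ∧ 4*d = 0) → (z < 3 ∧ vec[4] > 3*vec[w + 2] - 4))))


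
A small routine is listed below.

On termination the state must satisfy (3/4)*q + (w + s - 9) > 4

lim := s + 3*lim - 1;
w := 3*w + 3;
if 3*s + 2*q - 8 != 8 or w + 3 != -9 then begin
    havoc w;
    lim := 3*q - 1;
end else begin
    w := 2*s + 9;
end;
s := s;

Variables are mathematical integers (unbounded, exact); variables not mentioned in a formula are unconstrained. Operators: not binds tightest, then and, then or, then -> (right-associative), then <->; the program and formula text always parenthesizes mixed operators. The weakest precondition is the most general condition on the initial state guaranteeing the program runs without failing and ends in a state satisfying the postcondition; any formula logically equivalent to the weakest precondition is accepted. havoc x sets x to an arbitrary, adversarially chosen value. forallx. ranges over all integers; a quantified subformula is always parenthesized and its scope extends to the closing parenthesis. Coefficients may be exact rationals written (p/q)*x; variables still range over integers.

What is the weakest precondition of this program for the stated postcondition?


Working backward. After the program, the postcondition (3/4)*q + (w + s - 9) > 4 must hold; in canonical form it is (3/4)*q + s + w > 13.
Before s := s: (3/4)*q + s + w > 13
Then branch requires forall w_1. (3/4)*q + s + w_1 > 13; else branch requires (3/4)*q + 3*s > 4.
Before the if: ((2*q + 3*s != 16 or w != -12) -> (forall w_1. (3/4)*q + s + w_1 > 13)) and ((not (2*q + 3*s != 16 or w != -12)) -> (3/4)*q + 3*s > 4)
Before w := 3*w + 3: ((2*q + 3*s != 16 or 3*w != -15) -> (forall w_1. (3/4)*q + s + w_1 > 13)) and ((not (2*q + 3*s != 16 or 3*w != -15)) -> (3/4)*q + 3*s > 4)
Before lim := s + 3*lim - 1: ((2*q + 3*s != 16 or 3*w != -15) -> (forall w_1. (3/4)*q + s + w_1 > 13)) and ((not (2*q + 3*s != 16 or 3*w != -15)) -> (3/4)*q + 3*s > 4)
Answer: WP = ((2*q + 3*s != 16 or 3*w != -15) -> (forall w_1. (3/4)*q + s + w_1 > 13)) and ((not (2*q + 3*s != 16 or 3*w != -15)) -> (3/4)*q + 3*s > 4)


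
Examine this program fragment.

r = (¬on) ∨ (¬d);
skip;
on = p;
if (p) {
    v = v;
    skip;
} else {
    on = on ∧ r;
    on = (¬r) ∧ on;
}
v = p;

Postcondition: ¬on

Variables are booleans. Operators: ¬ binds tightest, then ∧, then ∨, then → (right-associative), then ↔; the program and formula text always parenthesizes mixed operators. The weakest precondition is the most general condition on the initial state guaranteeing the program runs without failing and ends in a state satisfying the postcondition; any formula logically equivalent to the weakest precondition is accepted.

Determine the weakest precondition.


Working backward. After the program, ¬on must hold.
Before v := p: ¬on
Then branch requires ¬on; else branch requires true.
Before the if: p → (¬on)
Before on := p: p → (¬p)
Before skip: p → (¬p)
Before r := (¬on) ∨ (¬d): p → (¬p)
Answer: WP = p → (¬p)


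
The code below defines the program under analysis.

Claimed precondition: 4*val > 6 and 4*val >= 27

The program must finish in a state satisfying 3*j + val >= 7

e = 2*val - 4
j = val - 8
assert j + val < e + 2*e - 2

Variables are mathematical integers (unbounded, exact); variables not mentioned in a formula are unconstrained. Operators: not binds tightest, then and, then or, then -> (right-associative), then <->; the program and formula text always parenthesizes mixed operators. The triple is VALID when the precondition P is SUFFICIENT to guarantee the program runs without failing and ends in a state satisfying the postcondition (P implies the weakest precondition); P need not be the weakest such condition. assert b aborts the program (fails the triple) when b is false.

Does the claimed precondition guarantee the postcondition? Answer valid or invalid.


Working backward. After the program, 3*j + val >= 7 must hold.
Before assert j + val < e + 2*e - 2: j + val < 3*e - 2 and 3*j + val >= 7
Before j := val - 8: 2*val < 3*e + 6 and 4*val >= 31
Before e := 2*val - 4: 4*val > 6 and 4*val >= 31
The weakest precondition is 4*val > 6 and 4*val >= 31.
Check whether 4*val > 6 and 4*val >= 27 implies it.
Countermodel: at the initial state val = 7, the precondition holds but the weakest precondition fails.
Answer: invalid


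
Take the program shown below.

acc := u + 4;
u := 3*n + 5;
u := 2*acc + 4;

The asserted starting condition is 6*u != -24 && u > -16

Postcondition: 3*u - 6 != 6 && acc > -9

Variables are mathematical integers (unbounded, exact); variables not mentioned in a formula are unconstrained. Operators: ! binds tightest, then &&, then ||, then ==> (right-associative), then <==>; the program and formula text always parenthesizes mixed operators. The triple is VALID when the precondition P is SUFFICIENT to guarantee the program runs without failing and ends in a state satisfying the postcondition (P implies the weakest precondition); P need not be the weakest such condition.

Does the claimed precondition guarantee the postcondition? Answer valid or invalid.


Working backward. After the program, the postcondition 3*u - 6 != 6 && acc > -9 must hold; in canonical form it is 3*u != 12 && acc > -9.
Before u := 2*acc + 4: 6*acc != 0 && acc > -9
Before u := 3*n + 5: 6*acc != 0 && acc > -9
Before acc := u + 4: 6*u != -24 && u > -13
The weakest precondition is 6*u != -24 && u > -13.
Check whether 6*u != -24 && u > -16 implies it.
Countermodel: at the initial state u = -15, the precondition holds but the weakest precondition fails.
Answer: invalid


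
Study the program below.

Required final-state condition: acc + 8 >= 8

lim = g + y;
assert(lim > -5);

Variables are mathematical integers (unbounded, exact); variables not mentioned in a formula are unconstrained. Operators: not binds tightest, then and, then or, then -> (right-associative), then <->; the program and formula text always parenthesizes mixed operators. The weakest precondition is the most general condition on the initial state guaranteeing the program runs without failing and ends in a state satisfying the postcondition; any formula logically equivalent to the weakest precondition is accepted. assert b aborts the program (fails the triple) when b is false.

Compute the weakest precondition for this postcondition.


Working backward. After the program, the postcondition acc + 8 >= 8 must hold; in canonical form it is acc >= 0.
Before assert lim > -5: lim > -5 and acc >= 0
Before lim := g + y: g + y > -5 and acc >= 0
Answer: WP = g + y > -5 and acc >= 0


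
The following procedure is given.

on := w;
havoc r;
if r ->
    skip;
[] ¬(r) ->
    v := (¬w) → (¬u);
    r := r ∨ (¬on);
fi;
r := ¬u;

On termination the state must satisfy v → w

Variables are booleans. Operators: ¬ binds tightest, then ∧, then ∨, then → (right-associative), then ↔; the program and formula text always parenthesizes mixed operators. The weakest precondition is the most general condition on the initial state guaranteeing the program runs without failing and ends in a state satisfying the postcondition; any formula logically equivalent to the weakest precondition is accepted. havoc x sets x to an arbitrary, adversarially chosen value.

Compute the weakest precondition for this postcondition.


Working backward. After the program, v → w must hold.
Before r := ¬u: v → w
Then branch requires v → w; else branch requires ((¬w) → (¬u)) → w.
Before the if: (r → (v → w)) ∧ ((¬r) → (((¬w) → (¬u)) → w))
Before havoc r: (v → w) ∧ (((¬w) → (¬u)) → w)
Before on := w: (v → w) ∧ (((¬w) → (¬u)) → w)
Answer: WP = (v → w) ∧ (((¬w) → (¬u)) → w)


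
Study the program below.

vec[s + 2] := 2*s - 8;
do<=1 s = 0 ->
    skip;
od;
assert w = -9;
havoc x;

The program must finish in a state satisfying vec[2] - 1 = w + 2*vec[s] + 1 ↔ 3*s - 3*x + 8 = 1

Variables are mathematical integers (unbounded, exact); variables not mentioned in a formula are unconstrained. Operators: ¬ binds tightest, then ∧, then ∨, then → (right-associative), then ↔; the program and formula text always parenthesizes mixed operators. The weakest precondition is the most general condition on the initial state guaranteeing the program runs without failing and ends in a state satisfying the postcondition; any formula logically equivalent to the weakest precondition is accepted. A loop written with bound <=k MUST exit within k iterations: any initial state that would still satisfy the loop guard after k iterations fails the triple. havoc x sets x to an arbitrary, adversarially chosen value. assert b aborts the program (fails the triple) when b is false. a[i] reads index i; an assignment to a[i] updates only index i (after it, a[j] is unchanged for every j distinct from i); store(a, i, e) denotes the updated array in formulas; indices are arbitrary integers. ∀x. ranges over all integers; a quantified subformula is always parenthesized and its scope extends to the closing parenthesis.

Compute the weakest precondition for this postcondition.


Working backward. After the program, the postcondition vec[2] - 1 = w + 2*vec[s] + 1 ↔ 3*s - 3*x + 8 = 1 must hold; in canonical form it is vec[2] = 2*vec[s] + w + 2 ↔ 3*s = 3*x - 7.
Before havoc x: ∀x_1. (vec[2] = 2*vec[s] + w + 2 ↔ 3*s = 3*x_1 - 7)
Before assert w = -9: w = -9 ∧ (∀x_1. (vec[2] = 2*vec[s] + w + 2 ↔ 3*s = 3*x_1 - 7))
Before the loop (bound <=1), unroll the exhaustion recursion (WP_0 = exit-now case; WP_j = one more guarded iteration, up to j = 1):
  WP_0: (¬(s = 0)) ∧ w = -9 ∧ (∀x_1. (vec[2] = 2*vec[s] + w + 2 ↔ 3*s = 3*x_1 - 7))
  WP_1: (s = 0 → ((¬(s = 0)) ∧ w = -9 ∧ (∀x_1. (vec[2] = 2*vec[s] + w + 2 ↔ 3*s = 3*x_1 - 7)))) ∧ ((¬(s = 0)) → (w = -9 ∧ (∀x_1. (vec[2] = 2*vec[s] + w + 2 ↔ 3*s = 3*x_1 - 7))))
So before the loop: (s = 0 → ((¬(s = 0)) ∧ w = -9 ∧ (∀x_1. (vec[2] = 2*vec[s] + w + 2 ↔ 3*s = 3*x_1 - 7)))) ∧ ((¬(s = 0)) → (w = -9 ∧ (∀x_1. (vec[2] = 2*vec[s] + w + 2 ↔ 3*s = 3*x_1 - 7))))
Before vec[s + 2] := 2*s - 8: (s = 0 → ((¬(s = 0)) ∧ w = -9 ∧ (∀x_1. (store(vec, s + 2, 2*s - 8)[2] = 2*store(vec, s + 2, 2*s - 8)[s] + w + 2 ↔ 3*s = 3*x_1 - 7)))) ∧ ((¬(s = 0)) → (w = -9 ∧ (∀x_1. (store(vec, s + 2, 2*s - 8)[2] = 2*store(vec, s + 2, 2*s - 8)[s] + w + 2 ↔ 3*s = 3*x_1 - 7))))
Answer: WP = (s = 0 → ((¬(s = 0)) ∧ w = -9 ∧ (∀x_1. (store(vec, s + 2, 2*s - 8)[2] = 2*store(vec, s + 2, 2*s - 8)[s] + w + 2 ↔ 3*s = 3*x_1 - 7)))) ∧ ((¬(s = 0)) → (w = -9 ∧ (∀x_1. (store(vec, s + 2, 2*s - 8)[2] = 2*store(vec, s + 2, 2*s - 8)[s] + w + 2 ↔ 3*s = 3*x_1 - 7))))


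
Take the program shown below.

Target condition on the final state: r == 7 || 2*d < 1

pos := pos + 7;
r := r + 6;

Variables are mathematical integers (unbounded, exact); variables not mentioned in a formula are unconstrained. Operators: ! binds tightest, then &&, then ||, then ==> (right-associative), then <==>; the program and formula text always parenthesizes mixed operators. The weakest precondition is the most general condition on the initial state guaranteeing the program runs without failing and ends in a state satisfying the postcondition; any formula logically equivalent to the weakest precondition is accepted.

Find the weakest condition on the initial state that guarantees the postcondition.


Working backward. After the program, r == 7 || 2*d < 1 must hold.
Before r := r + 6: r == 1 || 2*d < 1
Before pos := pos + 7: r == 1 || 2*d < 1
Answer: WP = r == 1 || 2*d < 1


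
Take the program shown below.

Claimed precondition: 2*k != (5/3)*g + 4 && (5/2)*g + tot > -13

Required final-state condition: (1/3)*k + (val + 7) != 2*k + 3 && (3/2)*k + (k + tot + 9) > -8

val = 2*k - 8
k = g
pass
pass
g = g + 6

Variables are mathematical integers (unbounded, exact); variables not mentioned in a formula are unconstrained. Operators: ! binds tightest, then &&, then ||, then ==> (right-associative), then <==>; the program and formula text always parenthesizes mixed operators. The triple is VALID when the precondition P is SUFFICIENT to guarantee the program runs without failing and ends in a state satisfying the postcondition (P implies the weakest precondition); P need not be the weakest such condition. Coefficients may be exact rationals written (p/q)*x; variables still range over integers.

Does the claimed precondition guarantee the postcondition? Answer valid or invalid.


Working backward. After the program, the postcondition (1/3)*k + (val + 7) != 2*k + 3 && (3/2)*k + (k + tot + 9) > -8 must hold; in canonical form it is val != (5/3)*k - 4 && (5/2)*k + tot > -17.
Before g := g + 6: val != (5/3)*k - 4 && (5/2)*k + tot > -17
Before skip: val != (5/3)*k - 4 && (5/2)*k + tot > -17
Before skip: val != (5/3)*k - 4 && (5/2)*k + tot > -17
Before k := g: val != (5/3)*g - 4 && (5/2)*g + tot > -17
Before val := 2*k - 8: 2*k != (5/3)*g + 4 && (5/2)*g + tot > -17
The weakest precondition is 2*k != (5/3)*g + 4 && (5/2)*g + tot > -17.
Check whether 2*k != (5/3)*g + 4 && (5/2)*g + tot > -13 implies it.
Every state satisfying the precondition satisfies the weakest precondition: the implication holds.
Answer: valid


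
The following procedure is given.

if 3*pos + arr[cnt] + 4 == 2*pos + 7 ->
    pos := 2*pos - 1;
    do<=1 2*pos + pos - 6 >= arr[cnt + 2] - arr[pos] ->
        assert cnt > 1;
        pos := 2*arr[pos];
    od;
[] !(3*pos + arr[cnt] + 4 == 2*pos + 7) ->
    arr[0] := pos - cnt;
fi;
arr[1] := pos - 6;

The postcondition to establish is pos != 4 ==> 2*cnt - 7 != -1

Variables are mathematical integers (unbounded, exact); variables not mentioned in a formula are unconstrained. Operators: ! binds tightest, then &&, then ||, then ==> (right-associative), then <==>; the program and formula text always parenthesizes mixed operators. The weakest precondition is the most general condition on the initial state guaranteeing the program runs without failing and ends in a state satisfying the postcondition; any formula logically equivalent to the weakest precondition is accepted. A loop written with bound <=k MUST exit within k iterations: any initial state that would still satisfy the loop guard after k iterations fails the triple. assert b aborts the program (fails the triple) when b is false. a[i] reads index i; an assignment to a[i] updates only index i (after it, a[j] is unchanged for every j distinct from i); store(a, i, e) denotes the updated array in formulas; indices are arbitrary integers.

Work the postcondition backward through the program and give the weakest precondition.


Working backward. After the program, the postcondition pos != 4 ==> 2*cnt - 7 != -1 must hold; in canonical form it is pos != 4 ==> 2*cnt != 6.
Before arr[1] := pos - 6: pos != 4 ==> 2*cnt != 6
Then branch requires (arr[2*pos - 1] + 6*pos >= arr[cnt + 2] + 9 ==> (cnt > 1 && (!(arr[2*arr[2*pos - 1]] + 6*arr[2*pos - 1] >= arr[cnt + 2] + 6)) && (2*arr[2*pos - 1] != 4 ==> 2*cnt != 6))) && ((!(arr[2*pos - 1] + 6*pos >= arr[cnt + 2] + 9)) ==> (2*pos != 5 ==> 2*cnt != 6)); else branch requires pos != 4 ==> 2*cnt != 6.
Before the if: (arr[cnt] + pos == 3 ==> ((arr[2*pos - 1] + 6*pos >= arr[cnt + 2] + 9 ==> (cnt > 1 && (!(arr[2*arr[2*pos - 1]] + 6*arr[2*pos - 1] >= arr[cnt + 2] + 6)) && (2*arr[2*pos - 1] != 4 ==> 2*cnt != 6))) && ((!(arr[2*pos - 1] + 6*pos >= arr[cnt + 2] + 9)) ==> (2*pos != 5 ==> 2*cnt != 6)))) && ((!(arr[cnt] + pos == 3)) ==> (pos != 4 ==> 2*cnt != 6))
Answer: WP = (arr[cnt] + pos == 3 ==> ((arr[2*pos - 1] + 6*pos >= arr[cnt + 2] + 9 ==> (cnt > 1 && (!(arr[2*arr[2*pos - 1]] + 6*arr[2*pos - 1] >= arr[cnt + 2] + 6)) && (2*arr[2*pos - 1] != 4 ==> 2*cnt != 6))) && ((!(arr[2*pos - 1] + 6*pos >= arr[cnt + 2] + 9)) ==> (2*pos != 5 ==> 2*cnt != 6)))) && ((!(arr[cnt] + pos == 3)) ==> (pos != 4 ==> 2*cnt != 6))


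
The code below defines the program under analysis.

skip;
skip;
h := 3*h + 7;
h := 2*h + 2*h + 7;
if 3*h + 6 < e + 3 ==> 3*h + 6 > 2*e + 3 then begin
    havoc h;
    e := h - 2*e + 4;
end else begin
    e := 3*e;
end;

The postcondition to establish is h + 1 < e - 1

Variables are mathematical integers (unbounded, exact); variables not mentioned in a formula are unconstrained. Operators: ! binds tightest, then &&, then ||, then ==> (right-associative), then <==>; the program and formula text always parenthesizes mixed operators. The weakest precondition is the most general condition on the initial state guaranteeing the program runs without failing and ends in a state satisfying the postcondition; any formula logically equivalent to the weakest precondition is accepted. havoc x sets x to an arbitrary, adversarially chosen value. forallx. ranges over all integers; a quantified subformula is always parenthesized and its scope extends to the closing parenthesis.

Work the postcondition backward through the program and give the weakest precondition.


Working backward. After the program, the postcondition h + 1 < e - 1 must hold; in canonical form it is h < e - 2.
Then branch requires 2*e < 2; else branch requires h < 3*e - 2.
Before the if: ((3*h < e - 3 ==> 3*h > 2*e - 3) ==> 2*e < 2) && ((!(3*h < e - 3 ==> 3*h > 2*e - 3)) ==> h < 3*e - 2)
Before h := 2*h + 2*h + 7: ((12*h < e - 24 ==> 12*h > 2*e - 24) ==> 2*e < 2) && ((!(12*h < e - 24 ==> 12*h > 2*e - 24)) ==> 4*h < 3*e - 9)
Before h := 3*h + 7: ((36*h < e - 108 ==> 36*h > 2*e - 108) ==> 2*e < 2) && ((!(36*h < e - 108 ==> 36*h > 2*e - 108)) ==> 12*h < 3*e - 37)
Before skip: ((36*h < e - 108 ==> 36*h > 2*e - 108) ==> 2*e < 2) && ((!(36*h < e - 108 ==> 36*h > 2*e - 108)) ==> 12*h < 3*e - 37)
Before skip: ((36*h < e - 108 ==> 36*h > 2*e - 108) ==> 2*e < 2) && ((!(36*h < e - 108 ==> 36*h > 2*e - 108)) ==> 12*h < 3*e - 37)
Answer: WP = ((36*h < e - 108 ==> 36*h > 2*e - 108) ==> 2*e < 2) && ((!(36*h < e - 108 ==> 36*h > 2*e - 108)) ==> 12*h < 3*e - 37)


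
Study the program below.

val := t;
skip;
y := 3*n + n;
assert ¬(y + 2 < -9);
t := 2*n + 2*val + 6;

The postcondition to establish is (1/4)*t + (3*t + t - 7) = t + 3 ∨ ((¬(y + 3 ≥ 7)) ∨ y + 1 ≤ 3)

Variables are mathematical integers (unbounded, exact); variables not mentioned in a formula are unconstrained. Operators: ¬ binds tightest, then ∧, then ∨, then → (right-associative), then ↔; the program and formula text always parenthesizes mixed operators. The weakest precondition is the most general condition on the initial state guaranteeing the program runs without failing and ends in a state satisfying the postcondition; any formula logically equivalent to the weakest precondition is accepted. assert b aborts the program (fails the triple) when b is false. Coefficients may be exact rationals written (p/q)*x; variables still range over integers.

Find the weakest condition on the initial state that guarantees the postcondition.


Working backward. After the program, the postcondition (1/4)*t + (3*t + t - 7) = t + 3 ∨ ((¬(y + 3 ≥ 7)) ∨ y + 1 ≤ 3) must hold; in canonical form it is (13/4)*t = 10 ∨ (¬(y ≥ 4)) ∨ y ≤ 2.
Before t := 2*n + 2*val + 6: (13/2)*n + (13/2)*val = -19/2 ∨ (¬(y ≥ 4)) ∨ y ≤ 2
Before assert ¬(y + 2 < -9): (¬(y < -11)) ∧ ((13/2)*n + (13/2)*val = -19/2 ∨ (¬(y ≥ 4)) ∨ y ≤ 2)
Before y := 3*n + n: (¬(4*n < -11)) ∧ ((13/2)*n + (13/2)*val = -19/2 ∨ (¬(4*n ≥ 4)) ∨ 4*n ≤ 2)
Before skip: (¬(4*n < -11)) ∧ ((13/2)*n + (13/2)*val = -19/2 ∨ (¬(4*n ≥ 4)) ∨ 4*n ≤ 2)
Before val := t: (¬(4*n < -11)) ∧ ((13/2)*n + (13/2)*t = -19/2 ∨ (¬(4*n ≥ 4)) ∨ 4*n ≤ 2)
Answer: WP = (¬(4*n < -11)) ∧ ((13/2)*n + (13/2)*t = -19/2 ∨ (¬(4*n ≥ 4)) ∨ 4*n ≤ 2)


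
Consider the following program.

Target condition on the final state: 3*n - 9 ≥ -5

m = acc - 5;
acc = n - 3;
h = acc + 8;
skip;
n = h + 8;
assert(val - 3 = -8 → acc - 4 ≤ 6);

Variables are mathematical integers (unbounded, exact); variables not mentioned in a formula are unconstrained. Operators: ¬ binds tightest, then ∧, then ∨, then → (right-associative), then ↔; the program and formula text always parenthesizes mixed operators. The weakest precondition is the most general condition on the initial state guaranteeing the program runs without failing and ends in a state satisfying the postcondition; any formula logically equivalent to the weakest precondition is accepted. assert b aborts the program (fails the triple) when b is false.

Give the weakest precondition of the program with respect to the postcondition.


Working backward. After the program, the postcondition 3*n - 9 ≥ -5 must hold; in canonical form it is 3*n ≥ 4.
Before assert val - 3 = -8 → acc - 4 ≤ 6: (val = -5 → acc ≤ 10) ∧ 3*n ≥ 4
Before n := h + 8: (val = -5 → acc ≤ 10) ∧ 3*h ≥ -20
Before skip: (val = -5 → acc ≤ 10) ∧ 3*h ≥ -20
Before h := acc + 8: (val = -5 → acc ≤ 10) ∧ 3*acc ≥ -44
Before acc := n - 3: (val = -5 → n ≤ 13) ∧ 3*n ≥ -35
Before m := acc - 5: (val = -5 → n ≤ 13) ∧ 3*n ≥ -35
Answer: WP = (val = -5 → n ≤ 13) ∧ 3*n ≥ -35


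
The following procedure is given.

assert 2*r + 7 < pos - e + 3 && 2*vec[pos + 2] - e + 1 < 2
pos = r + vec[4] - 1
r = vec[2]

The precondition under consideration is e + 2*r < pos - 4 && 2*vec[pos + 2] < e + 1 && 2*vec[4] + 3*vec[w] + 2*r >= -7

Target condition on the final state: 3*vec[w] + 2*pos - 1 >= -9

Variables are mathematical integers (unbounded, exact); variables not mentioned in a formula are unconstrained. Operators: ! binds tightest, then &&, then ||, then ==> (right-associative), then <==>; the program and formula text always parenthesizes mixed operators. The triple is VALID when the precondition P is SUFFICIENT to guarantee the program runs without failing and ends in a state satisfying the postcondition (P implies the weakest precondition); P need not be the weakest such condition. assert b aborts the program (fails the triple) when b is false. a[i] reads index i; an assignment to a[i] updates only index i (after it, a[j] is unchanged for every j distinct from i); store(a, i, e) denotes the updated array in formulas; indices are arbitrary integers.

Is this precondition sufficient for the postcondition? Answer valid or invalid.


Working backward. After the program, the postcondition 3*vec[w] + 2*pos - 1 >= -9 must hold; in canonical form it is 3*vec[w] + 2*pos >= -8.
Before r := vec[2]: 3*vec[w] + 2*pos >= -8
Before pos := r + vec[4] - 1: 2*vec[4] + 3*vec[w] + 2*r >= -6
Before assert 2*r + 7 < pos - e + 3 && 2*vec[pos + 2] - e + 1 < 2: e + 2*r < pos - 4 && 2*vec[pos + 2] < e + 1 && 2*vec[4] + 3*vec[w] + 2*r >= -6
The weakest precondition is e + 2*r < pos - 4 && 2*vec[pos + 2] < e + 1 && 2*vec[4] + 3*vec[w] + 2*r >= -6.
Check whether e + 2*r < pos - 4 && 2*vec[pos + 2] < e + 1 && 2*vec[4] + 3*vec[w] + 2*r >= -7 implies it.
Countermodel: at the initial state e = 0, pos = 5, r = 0, vec = {[4] = -2, [7] = 0, [11] = -1, elsewhere -1}, w = 11, the precondition holds but the weakest precondition fails.
Answer: invalid


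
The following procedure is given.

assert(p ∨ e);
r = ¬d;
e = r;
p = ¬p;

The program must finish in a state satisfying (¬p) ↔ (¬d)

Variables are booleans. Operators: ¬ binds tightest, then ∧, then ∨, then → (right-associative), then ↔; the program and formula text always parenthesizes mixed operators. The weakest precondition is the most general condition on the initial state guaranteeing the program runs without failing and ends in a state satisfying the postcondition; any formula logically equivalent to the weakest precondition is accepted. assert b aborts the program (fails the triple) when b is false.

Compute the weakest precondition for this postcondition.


Working backward. After the program, (¬p) ↔ (¬d) must hold.
Before p := ¬p: p ↔ (¬d)
Before e := r: p ↔ (¬d)
Before r := ¬d: p ↔ (¬d)
Before assert p ∨ e: (p ∨ e) ∧ (p ↔ (¬d))
Answer: WP = (p ∨ e) ∧ (p ↔ (¬d))


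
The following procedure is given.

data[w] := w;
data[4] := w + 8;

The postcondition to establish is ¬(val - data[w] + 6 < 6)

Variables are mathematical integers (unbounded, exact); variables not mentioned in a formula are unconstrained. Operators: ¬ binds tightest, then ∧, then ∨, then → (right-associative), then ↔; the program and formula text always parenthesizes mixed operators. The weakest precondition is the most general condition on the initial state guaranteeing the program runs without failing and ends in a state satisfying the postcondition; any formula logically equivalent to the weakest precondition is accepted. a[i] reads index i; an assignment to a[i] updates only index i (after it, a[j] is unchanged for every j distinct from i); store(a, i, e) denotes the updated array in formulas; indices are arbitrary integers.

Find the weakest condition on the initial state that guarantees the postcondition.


Working backward. After the program, the postcondition ¬(val - data[w] + 6 < 6) must hold; in canonical form it is ¬(val < data[w]).
Before data[4] := w + 8: ¬(val < store(data, 4, w + 8)[w])
Before data[w] := w: ¬(val < store(store(data, w, w), 4, w + 8)[w])
Answer: WP = ¬(val < store(store(data, w, w), 4, w + 8)[w])


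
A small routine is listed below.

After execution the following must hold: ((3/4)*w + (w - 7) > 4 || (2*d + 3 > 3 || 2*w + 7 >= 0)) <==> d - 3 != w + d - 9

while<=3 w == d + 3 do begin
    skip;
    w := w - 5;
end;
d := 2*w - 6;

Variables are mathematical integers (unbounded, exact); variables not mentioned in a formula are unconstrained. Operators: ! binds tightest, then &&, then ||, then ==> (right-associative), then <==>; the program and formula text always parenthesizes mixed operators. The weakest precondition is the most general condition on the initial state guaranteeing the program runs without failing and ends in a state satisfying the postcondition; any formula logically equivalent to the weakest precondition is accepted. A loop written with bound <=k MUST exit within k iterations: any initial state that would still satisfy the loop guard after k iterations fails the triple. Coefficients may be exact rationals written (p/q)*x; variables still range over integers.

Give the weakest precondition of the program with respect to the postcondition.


Working backward. After the program, the postcondition ((3/4)*w + (w - 7) > 4 || (2*d + 3 > 3 || 2*w + 7 >= 0)) <==> d - 3 != w + d - 9 must hold; in canonical form it is ((7/4)*w > 11 || 2*d > 0 || 2*w >= -7) <==> w != 6.
Before d := 2*w - 6: ((7/4)*w > 11 || 4*w > 12 || 2*w >= -7) <==> w != 6
Before the loop (bound <=3), unroll the exhaustion recursion (WP_0 = exit-now case; WP_j = one more guarded iteration, up to j = 3):
  WP_0: (!(w == d + 3)) && (((7/4)*w > 11 || 4*w > 12 || 2*w >= -7) <==> w != 6)
  WP_1: (w == d + 3 ==> ((!(w == d + 8)) && (((7/4)*w > 79/4 || 4*w > 32 || 2*w >= 3) <==> w != 11))) && ((!(w == d + 3)) ==> (((7/4)*w > 11 || 4*w > 12 || 2*w >= -7) <==> w != 6))
  WP_2: (w == d + 3 ==> ((w == d + 8 ==> ((!(w == d + 13)) && (((7/4)*w > 57/2 || 4*w > 52 || 2*w >= 13) <==> w != 16))) && ((!(w == d + 8)) ==> (((7/4)*w > 79/4 || 4*w > 32 || 2*w >= 3) <==> w != 11)))) && ((!(w == d + 3)) ==> (((7/4)*w > 11 || 4*w > 12 || 2*w >= -7) <==> w != 6))
  WP_3: (w == d + 3 ==> ((w == d + 8 ==> ((w == d + 13 ==> ((!(w == d + 18)) && (((7/4)*w > 149/4 || 4*w > 72 || 2*w >= 23) <==> w != 21))) && ((!(w == d + 13)) ==> (((7/4)*w > 57/2 || 4*w > 52 || 2*w >= 13) <==> w != 16)))) && ((!(w == d + 8)) ==> (((7/4)*w > 79/4 || 4*w > 32 || 2*w >= 3) <==> w != 11)))) && ((!(w == d + 3)) ==> (((7/4)*w > 11 || 4*w > 12 || 2*w >= -7) <==> w != 6))
So before the loop: (w == d + 3 ==> ((w == d + 8 ==> ((w == d + 13 ==> ((!(w == d + 18)) && (((7/4)*w > 149/4 || 4*w > 72 || 2*w >= 23) <==> w != 21))) && ((!(w == d + 13)) ==> (((7/4)*w > 57/2 || 4*w > 52 || 2*w >= 13) <==> w != 16)))) && ((!(w == d + 8)) ==> (((7/4)*w > 79/4 || 4*w > 32 || 2*w >= 3) <==> w != 11)))) && ((!(w == d + 3)) ==> (((7/4)*w > 11 || 4*w > 12 || 2*w >= -7) <==> w != 6))
Answer: WP = (w == d + 3 ==> ((w == d + 8 ==> ((w == d + 13 ==> ((!(w == d + 18)) && (((7/4)*w > 149/4 || 4*w > 72 || 2*w >= 23) <==> w != 21))) && ((!(w == d + 13)) ==> (((7/4)*w > 57/2 || 4*w > 52 || 2*w >= 13) <==> w != 16)))) && ((!(w == d + 8)) ==> (((7/4)*w > 79/4 || 4*w > 32 || 2*w >= 3) <==> w != 11)))) && ((!(w == d + 3)) ==> (((7/4)*w > 11 || 4*w > 12 || 2*w >= -7) <==> w != 6))
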